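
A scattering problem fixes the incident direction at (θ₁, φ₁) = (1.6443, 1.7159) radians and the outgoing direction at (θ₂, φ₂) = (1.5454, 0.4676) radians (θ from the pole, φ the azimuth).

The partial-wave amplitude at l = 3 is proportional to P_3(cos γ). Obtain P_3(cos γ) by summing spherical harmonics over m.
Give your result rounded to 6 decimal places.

-0.393688

Addition theorem: P_3(cos γ) = (4π/7) Σ_m Y*_{lm}(Ω₁) Y_{lm}(Ω₂), m = −3…3:
  m=-3: 0.17452 - 0.37526j × 0.06970 - 0.41095j = -0.14205 - 0.09787j  (running Σ = -0.14205 - 0.09787j)
  m=-2: 0.07153 + 0.02136j × 0.01540 - 0.02087j = 0.00155 - 0.00116j  (running Σ = -0.14050 - 0.09904j)
  m=-1: 0.04535 - 0.31032j × -0.28746 + 0.14516j = 0.03201 + 0.09579j  (running Σ = -0.10849 - 0.00325j)
  m=0: 0.08148 + 0.00000j × -0.02840 + 0.00000j = -0.00231 + 0.00000j  (running Σ = -0.11081 - 0.00325j)
  m=1: -0.04535 - 0.31032j × 0.28746 + 0.14516j = 0.03201 - 0.09579j  (running Σ = -0.07880 - 0.09904j)
  m=2: 0.07153 - 0.02136j × 0.01540 + 0.02087j = 0.00155 + 0.00116j  (running Σ = -0.07725 - 0.09787j)
  m=3: -0.17452 - 0.37526j × -0.06970 - 0.41095j = -0.14205 + 0.09787j  (running Σ = -0.21930 + 0.00000j)
Accumulated sum -0.21930 + 0.00000j; after 4π/(2l+1) scaling, -0.39369 + 0.00000j ⇒ P_3 = -0.393688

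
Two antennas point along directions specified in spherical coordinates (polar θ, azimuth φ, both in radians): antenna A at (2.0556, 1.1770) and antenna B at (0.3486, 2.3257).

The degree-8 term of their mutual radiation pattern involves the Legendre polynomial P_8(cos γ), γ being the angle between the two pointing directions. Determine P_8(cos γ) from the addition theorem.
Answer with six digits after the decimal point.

-0.256208

Addition theorem: P_8(cos γ) = (4π/17) Σ_m Y*_{lm}(Ω₁) Y_{lm}(Ω₂), m = −8…8:
  [-8]  conj(Y_{8,-8})(Ω₁) = -0.19354 + 0.00170j ; Y_{8,-8}(Ω₂) = 0.00009 + 0.00002j ; Δ = -0.00002 - 0.00000j
  [-7]  conj(Y_{8,-7})(Ω₁) = 0.15316 - 0.37795j ; Y_{8,-7}(Ω₂) = -0.00088 + 0.00057j ; Δ = 0.00008 + 0.00042j
  [-6]  conj(Y_{8,-6})(Ω₁) = 0.29017 + 0.28638j ; Y_{8,-6}(Ω₂) = 0.00133 - 0.00720j ; Δ = 0.00245 - 0.00171j
  [-5]  conj(Y_{8,-5})(Ω₁) = -0.04883 + 0.02054j ; Y_{8,-5}(Ω₂) = 0.02155 + 0.02937j ; Δ = -0.00166 - 0.00099j
  [-4]  conj(Y_{8,-4})(Ω₁) = 0.00144 + 0.32770j ; Y_{8,-4}(Ω₂) = -0.13142 - 0.01611j ; Δ = 0.00509 - 0.04309j
  [-3]  conj(Y_{8,-3})(Ω₁) = -0.21055 - 0.08640j ; Y_{8,-3}(Ω₂) = 0.26318 - 0.21895j ; Δ = -0.07433 + 0.02336j
  [-2]  conj(Y_{8,-2})(Ω₁) = -0.15799 + 0.15868j ; Y_{8,-2}(Ω₂) = -0.03471 + 0.56839j ; Δ = -0.08471 - 0.09530j
  [-1]  conj(Y_{8,-1})(Ω₁) = -0.10643 - 0.25615j ; Y_{8,-1}(Ω₂) = -0.28550 - 0.30346j ; Δ = -0.04735 + 0.10543j
  [+0]  conj(Y_{8,0})(Ω₁) = -0.18635 + 0.00000j ; Y_{8,0}(Ω₂) = -0.29127 + 0.00000j ; Δ = 0.05428 + 0.00000j
  [+1]  conj(Y_{8,1})(Ω₁) = 0.10643 - 0.25615j ; Y_{8,1}(Ω₂) = 0.28550 - 0.30346j ; Δ = -0.04735 - 0.10543j
  [+2]  conj(Y_{8,2})(Ω₁) = -0.15799 - 0.15868j ; Y_{8,2}(Ω₂) = -0.03471 - 0.56839j ; Δ = -0.08471 + 0.09530j
  [+3]  conj(Y_{8,3})(Ω₁) = 0.21055 - 0.08640j ; Y_{8,3}(Ω₂) = -0.26318 - 0.21895j ; Δ = -0.07433 - 0.02336j
  [+4]  conj(Y_{8,4})(Ω₁) = 0.00144 - 0.32770j ; Y_{8,4}(Ω₂) = -0.13142 + 0.01611j ; Δ = 0.00509 + 0.04309j
  [+5]  conj(Y_{8,5})(Ω₁) = 0.04883 + 0.02054j ; Y_{8,5}(Ω₂) = -0.02155 + 0.02937j ; Δ = -0.00166 + 0.00099j
  [+6]  conj(Y_{8,6})(Ω₁) = 0.29017 - 0.28638j ; Y_{8,6}(Ω₂) = 0.00133 + 0.00720j ; Δ = 0.00245 + 0.00171j
  [+7]  conj(Y_{8,7})(Ω₁) = -0.15316 - 0.37795j ; Y_{8,7}(Ω₂) = 0.00088 + 0.00057j ; Δ = 0.00008 - 0.00042j
  [+8]  conj(Y_{8,8})(Ω₁) = -0.19354 - 0.00170j ; Y_{8,8}(Ω₂) = 0.00009 - 0.00002j ; Δ = -0.00002 + 0.00000j
Accumulated sum -0.34660 - 0.00000j; after 4π/(2l+1) scaling, -0.25621 - 0.00000j ⇒ P_8 = -0.256208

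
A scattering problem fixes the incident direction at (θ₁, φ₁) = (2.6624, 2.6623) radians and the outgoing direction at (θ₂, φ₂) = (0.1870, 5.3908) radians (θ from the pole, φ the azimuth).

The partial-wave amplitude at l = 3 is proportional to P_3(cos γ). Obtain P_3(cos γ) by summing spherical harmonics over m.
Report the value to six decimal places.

Term-by-term m-sum for l=3 (normalisation 4π/7 = 1.795196):
  m=-3: -0.005419+0.040532i × -0.002397+0.001201i = -0.000036-0.000104i  (running Σ = -0.000036-0.000104i)
  m=-2: -0.110788+0.157770i × -0.007370+0.033916i = -0.004534-0.004920i  (running Σ = -0.004570-0.005024i)
  m=-1: -0.388334+0.201822i × +0.144306+0.179032i = -0.092171-0.040400i  (running Σ = -0.096741-0.045424i)
  m=0: -0.310317-0.000000i × +0.669974+0.000000i = -0.207905-0.000000i  (running Σ = -0.304646-0.045424i)
  m=1: +0.388334+0.201822i × -0.144306+0.179032i = -0.092171+0.040400i  (running Σ = -0.396817-0.005024i)
  m=2: -0.110788-0.157770i × -0.007370-0.033916i = -0.004534+0.004920i  (running Σ = -0.401352-0.000104i)
  m=3: +0.005419+0.040532i × +0.002397+0.001201i = -0.000036+0.000104i  (running Σ = -0.401388-0.000000i)
Total Σ_m = -0.401388-0.000000i. Multiply by 1.795196: -0.720569-0.000000i. P_3(cos γ) = -0.720569

-0.720569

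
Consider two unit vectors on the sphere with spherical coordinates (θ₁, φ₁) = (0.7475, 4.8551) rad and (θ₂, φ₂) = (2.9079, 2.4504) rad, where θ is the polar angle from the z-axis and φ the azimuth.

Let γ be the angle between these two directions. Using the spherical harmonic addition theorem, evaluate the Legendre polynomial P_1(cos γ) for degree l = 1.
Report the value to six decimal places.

Expand P_1 via completeness: Σ_{m} conj(Y_{1,m}) at Ω₁ times Y_{1,m} at Ω₂ —
  [-1]  conj(Y_{1,-1})(Ω₁) = (0.033405, -0.232482) ; Y_{1,-1}(Ω₂) = (-0.061644, -0.051001) ; Δ = (-0.013916, 0.012627)
  [+0]  conj(Y_{1,0})(Ω₁) = (0.358337, -0.000000) ; Y_{1,0}(Ω₂) = (-0.475321, 0.000000) ; Δ = (-0.170325, 0.000000)
  [+1]  conj(Y_{1,1})(Ω₁) = (-0.033405, -0.232482) ; Y_{1,1}(Ω₂) = (0.061644, -0.051001) ; Δ = (-0.013916, -0.012627)
Total Σ_m = (-0.198157, 0.000000). Multiply by 4.188790: (-0.830037, 0.000000). P_1(cos γ) = -0.830037

-0.830037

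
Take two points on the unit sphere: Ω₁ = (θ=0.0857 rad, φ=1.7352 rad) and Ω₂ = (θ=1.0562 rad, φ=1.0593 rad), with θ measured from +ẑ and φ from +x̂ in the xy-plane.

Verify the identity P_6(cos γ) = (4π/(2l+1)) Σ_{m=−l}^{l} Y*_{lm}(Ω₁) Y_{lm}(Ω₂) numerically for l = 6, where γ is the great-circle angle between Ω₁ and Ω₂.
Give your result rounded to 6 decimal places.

0.273022

Term-by-term m-sum for l=6 (normalisation 4π/13 = 0.966644):
  m=-6: -0.000000-0.000000i × +0.209635-0.015249i = -0.000000-0.000000i  (running Σ = -0.000000-0.000000i)
  m=-5: -0.000006+0.000005i × +0.227026+0.343427i = -0.000003-0.000001i  (running Σ = -0.000003-0.000001i)
  m=-4: +0.000150+0.000116i × -0.156024+0.303247i = -0.000059+0.000027i  (running Σ = -0.000062+0.000027i)
  m=-3: +0.001526-0.002839i × +0.070863-0.002574i = +0.000101-0.000205i  (running Σ = +0.000039-0.000178i)
  m=-2: -0.035344-0.012059i × +0.183019+0.299989i = -0.002851-0.012810i  (running Σ = -0.002812-0.012988i)
  m=-1: -0.044495+0.268199i × -0.028582+0.050918i = -0.012385-0.009931i  (running Σ = -0.015196-0.022919i)
  m=0: +0.940147-0.000000i × +0.332753+0.000000i = +0.312836+0.000000i  (running Σ = +0.297640-0.022919i)
  m=1: +0.044495+0.268199i × +0.028582+0.050918i = -0.012385+0.009931i  (running Σ = +0.285255-0.012988i)
  m=2: -0.035344+0.012059i × +0.183019-0.299989i = -0.002851+0.012810i  (running Σ = +0.282404-0.000178i)
  m=3: -0.001526-0.002839i × -0.070863-0.002574i = +0.000101+0.000205i  (running Σ = +0.282505+0.000027i)
  m=4: +0.000150-0.000116i × -0.156024-0.303247i = -0.000059-0.000027i  (running Σ = +0.282446-0.000001i)
  m=5: +0.000006+0.000005i × -0.227026+0.343427i = -0.000003+0.000001i  (running Σ = +0.282443-0.000000i)
  m=6: -0.000000+0.000000i × +0.209635+0.015249i = -0.000000+0.000000i  (running Σ = +0.282443-0.000000i)
Total Σ_m = +0.282443-0.000000i. Multiply by 0.966644: +0.273022-0.000000i. P_6(cos γ) = 0.273022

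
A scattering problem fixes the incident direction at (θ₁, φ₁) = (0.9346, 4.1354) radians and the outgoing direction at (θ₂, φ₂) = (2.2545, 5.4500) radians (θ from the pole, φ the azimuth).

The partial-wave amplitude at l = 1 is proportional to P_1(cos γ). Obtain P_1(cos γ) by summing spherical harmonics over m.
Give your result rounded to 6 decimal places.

Expand P_1 via completeness: Σ_{m} conj(Y_{1,m}) at Ω₁ times Y_{1,m} at Ω₂ —
  m=-1: -0.151596-0.232912i × +0.180128+0.198223i = +0.018862-0.072004i  (running Σ = +0.018862-0.072004i)
  m=0: +0.290298-0.000000i × -0.308635+0.000000i = -0.089596+0.000000i  (running Σ = -0.070735-0.072004i)
  m=1: +0.151596-0.232912i × -0.180128+0.198223i = +0.018862+0.072004i  (running Σ = -0.051873+0.000000i)
Σ over m = -0.051873+0.000000i; ×(4π/3) → -0.217285+0.000000i. Real part: -0.217285

-0.217285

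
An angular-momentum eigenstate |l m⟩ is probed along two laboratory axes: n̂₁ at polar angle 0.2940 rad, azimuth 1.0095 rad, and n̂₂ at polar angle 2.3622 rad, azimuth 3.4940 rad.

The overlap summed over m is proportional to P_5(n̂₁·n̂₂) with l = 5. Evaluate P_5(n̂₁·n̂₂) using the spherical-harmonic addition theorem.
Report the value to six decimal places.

0.311480

Expand P_5 via completeness: Σ_{m} conj(Y_{5,m}) at Ω₁ times Y_{5,m} at Ω₂ —
  m=-5: +0.000312-0.000896i × +0.015131+0.078155i = +0.000075+0.000011i  (running Σ = +0.000075+0.000011i)
  m=-4: -0.006185-0.007737i × -0.040884+0.251477i = +0.002199-0.001239i  (running Σ = +0.002273-0.001228i)
  m=-3: -0.060594+0.006882i × -0.209726+0.371815i = +0.010149-0.023973i  (running Σ = +0.012423-0.025202i)
  m=-2: -0.103183+0.214588i × -0.234994+0.199874i = -0.018643-0.071050i  (running Σ = -0.006221-0.096252i)
  m=-1: +0.286376+0.455465i × +0.149415-0.054949i = +0.067816+0.052317i  (running Σ = +0.061595-0.043935i)
  m=0: +0.418817-0.000000i × +0.356872+0.000000i = +0.149464+0.000000i  (running Σ = +0.211060-0.043935i)
  m=1: -0.286376+0.455465i × -0.149415-0.054949i = +0.067816-0.052317i  (running Σ = +0.278876-0.096252i)
  m=2: -0.103183-0.214588i × -0.234994-0.199874i = -0.018643+0.071050i  (running Σ = +0.260232-0.025202i)
  m=3: +0.060594+0.006882i × +0.209726+0.371815i = +0.010149+0.023973i  (running Σ = +0.270382-0.001228i)
  m=4: -0.006185+0.007737i × -0.040884-0.251477i = +0.002199+0.001239i  (running Σ = +0.272580+0.000011i)
  m=5: -0.000312-0.000896i × -0.015131+0.078155i = +0.000075-0.000011i  (running Σ = +0.272655+0.000000i)
Accumulated sum +0.272655+0.000000i; after 4π/(2l+1) scaling, +0.311480+0.000000i ⇒ P_5 = 0.311480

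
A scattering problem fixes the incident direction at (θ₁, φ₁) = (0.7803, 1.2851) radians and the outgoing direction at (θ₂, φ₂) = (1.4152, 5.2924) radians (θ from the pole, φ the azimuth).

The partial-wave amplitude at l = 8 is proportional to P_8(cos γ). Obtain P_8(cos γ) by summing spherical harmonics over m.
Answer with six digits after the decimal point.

-0.277144

Addition theorem: P_8(cos γ) = (4π/17) Σ_m Y*_{lm}(Ω₁) Y_{lm}(Ω₂), m = −8…8:
  m=-8: Y*=(-0.020267, -0.023352)  Y=(-0.033784, 0.466449)  product (0.011577, -0.008664)
  m=-7: Y*=(-0.113623, 0.051983)  Y=(0.233195, 0.178128)  product (-0.035756, -0.008117)
  m=-6: Y*=(0.042877, 0.296988)  Y=(-0.211180, 0.074340)  product (-0.031133, -0.059530)
  m=-5: Y*=(0.451102, 0.064635)  Y=(-0.074876, 0.303946)  product (-0.053423, 0.132271)
  m=-4: Y*=(0.153057, -0.335492)  Y=(-0.090661, -0.097465)  product (-0.046575, 0.015498)
  m=-3: Y*=(0.029851, 0.025851)  Y=(-0.308512, 0.052716)  product (-0.010572, -0.006402)
  m=-2: Y*=(0.320527, -0.206078)  Y=(0.036201, -0.083116)  product (-0.005525, -0.034101)
  m=-1: Y*=(-0.041063, -0.139798)  Y=(-0.170278, -0.259894)  product (-0.029340, 0.034477)
  m=+0: Y*=(0.341035, -0.000000)  Y=(0.077902, 0.000000)  product (0.026567, 0.000000)
  m=+1: Y*=(0.041063, -0.139798)  Y=(0.170278, -0.259894)  product (-0.029340, -0.034477)
  m=+2: Y*=(0.320527, 0.206078)  Y=(0.036201, 0.083116)  product (-0.005525, 0.034101)
  m=+3: Y*=(-0.029851, 0.025851)  Y=(0.308512, 0.052716)  product (-0.010572, 0.006402)
  m=+4: Y*=(0.153057, 0.335492)  Y=(-0.090661, 0.097465)  product (-0.046575, -0.015498)
  m=+5: Y*=(-0.451102, 0.064635)  Y=(0.074876, 0.303946)  product (-0.053423, -0.132271)
  m=+6: Y*=(0.042877, -0.296988)  Y=(-0.211180, -0.074340)  product (-0.031133, 0.059530)
  m=+7: Y*=(0.113623, 0.051983)  Y=(-0.233195, 0.178128)  product (-0.035756, 0.008117)
  m=+8: Y*=(-0.020267, 0.023352)  Y=(-0.033784, -0.466449)  product (0.011577, 0.008664)
Σ over m = (-0.374925, 0.000000); ×(4π/17) → (-0.277144, 0.000000). Real part: -0.277144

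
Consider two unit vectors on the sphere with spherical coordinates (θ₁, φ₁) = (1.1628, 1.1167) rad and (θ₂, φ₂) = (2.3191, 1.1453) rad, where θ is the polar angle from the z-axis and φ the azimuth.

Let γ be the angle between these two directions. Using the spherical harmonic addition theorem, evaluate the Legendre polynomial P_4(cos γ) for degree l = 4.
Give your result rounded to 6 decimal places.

Expand P_4 via completeness: Σ_{m} conj(Y_{4,m}) at Ω₁ times Y_{4,m} at Ω₂ —
  term(m=-4) = (0.039839, -0.004578)   from Y*(Ω₁)=(-0.076383, -0.304740), Y(Ω₂)=(-0.016697, 0.126545)
  term(m=-3) = (-0.128271, 0.011033)   from Y*(Ω₁)=(-0.375778, -0.079508), Y(Ω₂)=(0.320775, -0.097230)
  term(m=-2) = (0.011553, -0.000662)   from Y*(Ω₁)=(-0.017684, 0.022664), Y(Ω₂)=(-0.265369, -0.302684)
  term(m=-1) = (0.018551, -0.000531)   from Y*(Ω₁)=(-0.143450, -0.293885), Y(Ω₂)=(-0.023425, 0.051690)
  term(m=+0) = (0.032424, 0.000000)   from Y*(Ω₁)=(-0.090489, -0.000000), Y(Ω₂)=(-0.358320, 0.000000)
  term(m=+1) = (0.018551, 0.000531)   from Y*(Ω₁)=(0.143450, -0.293885), Y(Ω₂)=(0.023425, 0.051690)
  term(m=+2) = (0.011553, 0.000662)   from Y*(Ω₁)=(-0.017684, -0.022664), Y(Ω₂)=(-0.265369, 0.302684)
  term(m=+3) = (-0.128271, -0.011033)   from Y*(Ω₁)=(0.375778, -0.079508), Y(Ω₂)=(-0.320775, -0.097230)
  term(m=+4) = (0.039839, 0.004578)   from Y*(Ω₁)=(-0.076383, 0.304740), Y(Ω₂)=(-0.016697, -0.126545)
Total Σ_m = (-0.084232, 0.000000). Multiply by 1.396263: (-0.117610, 0.000000). P_4(cos γ) = -0.117610

-0.117610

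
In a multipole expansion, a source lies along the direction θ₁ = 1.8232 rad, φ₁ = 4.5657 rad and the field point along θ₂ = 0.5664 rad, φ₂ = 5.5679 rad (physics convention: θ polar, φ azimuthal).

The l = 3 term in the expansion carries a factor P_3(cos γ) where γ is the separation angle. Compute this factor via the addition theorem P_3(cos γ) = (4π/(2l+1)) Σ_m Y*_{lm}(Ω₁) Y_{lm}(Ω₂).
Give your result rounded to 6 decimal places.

-0.102741

Addition theorem: P_3(cos γ) = (4π/7) Σ_m Y*_{lm}(Ω₁) Y_{lm}(Ω₂), m = −3…3:
  [-3]  conj(Y_{3,-3})(Ω₁) = +0.161372+0.342716i ; Y_{3,-3}(Ω₂) = -0.035061+0.054095i ; Δ = -0.024197-0.003286i
  [-2]  conj(Y_{3,-2})(Ω₁) = +0.229080-0.069204i ; Y_{3,-2}(Ω₂) = +0.034706+0.245877i ; Δ = +0.024966+0.053924i
  [-1]  conj(Y_{3,-1})(Ω₁) = +0.031477+0.213043i ; Y_{3,-1}(Ω₂) = +0.335181+0.291192i ; Δ = -0.051486+0.080574i
  [+0]  conj(Y_{3,0})(Ω₁) = +0.250522-0.000000i ; Y_{3,0}(Ω₂) = +0.176443+0.000000i ; Δ = +0.044203+0.000000i
  [+1]  conj(Y_{3,1})(Ω₁) = -0.031477+0.213043i ; Y_{3,1}(Ω₂) = -0.335181+0.291192i ; Δ = -0.051486-0.080574i
  [+2]  conj(Y_{3,2})(Ω₁) = +0.229080+0.069204i ; Y_{3,2}(Ω₂) = +0.034706-0.245877i ; Δ = +0.024966-0.053924i
  [+3]  conj(Y_{3,3})(Ω₁) = -0.161372+0.342716i ; Y_{3,3}(Ω₂) = +0.035061+0.054095i ; Δ = -0.024197+0.003286i
Σ over m = -0.057231+0.000000i; ×(4π/7) → -0.102741+0.000000i. Real part: -0.102741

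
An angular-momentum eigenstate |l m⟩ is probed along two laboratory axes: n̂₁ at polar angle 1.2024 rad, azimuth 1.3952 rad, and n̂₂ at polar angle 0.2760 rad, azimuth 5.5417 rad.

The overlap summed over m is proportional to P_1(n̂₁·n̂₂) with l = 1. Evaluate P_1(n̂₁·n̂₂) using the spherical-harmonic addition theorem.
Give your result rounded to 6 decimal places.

0.210183

Expand P_1 via completeness: Σ_{m} conj(Y_{1,m}) at Ω₁ times Y_{1,m} at Ω₂ —
  term(m=-1) = -0.016270+0.025615i   from Y*(Ω₁)=+0.056307+0.317357i, Y(Ω₂)=+0.069433+0.063588i
  term(m=+0) = +0.082718+0.000000i   from Y*(Ω₁)=+0.175955-0.000000i, Y(Ω₂)=+0.470110+0.000000i
  term(m=+1) = -0.016270-0.025615i   from Y*(Ω₁)=-0.056307+0.317357i, Y(Ω₂)=-0.069433+0.063588i
Total Σ_m = +0.050178+0.000000i. Multiply by 4.188790: +0.210183+0.000000i. P_1(cos γ) = 0.210183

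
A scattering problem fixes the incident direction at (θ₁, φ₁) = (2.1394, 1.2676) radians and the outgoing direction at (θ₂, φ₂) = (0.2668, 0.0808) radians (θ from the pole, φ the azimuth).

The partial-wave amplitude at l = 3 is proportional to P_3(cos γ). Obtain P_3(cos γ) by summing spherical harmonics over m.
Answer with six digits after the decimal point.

0.446808

Expand P_3 via completeness: Σ_{m} conj(Y_{3,m}) at Ω₁ times Y_{3,m} at Ω₂ —
  [-3]  conj(Y_{3,-3})(Ω₁) = (-0.197030, -0.153297) ; Y_{3,-3}(Ω₂) = (0.007422, -0.001835) ; Δ = (-0.001744, -0.000776)
  [-2]  conj(Y_{3,-2})(Ω₁) = (0.321079, -0.222688) ; Y_{3,-2}(Ω₂) = (0.067631, -0.011025) ; Δ = (0.019260, -0.018601)
  [-1]  conj(Y_{3,-1})(Ω₁) = (0.036563, 0.116874) ; Y_{3,-1}(Ω₂) = (0.310193, -0.025118) ; Δ = (0.014277, 0.035335)
  [+0]  conj(Y_{3,0})(Ω₁) = (0.311521, -0.000000) ; Y_{3,0}(Ω₂) = (0.594839, 0.000000) ; Δ = (0.185305, 0.000000)
  [+1]  conj(Y_{3,1})(Ω₁) = (-0.036563, 0.116874) ; Y_{3,1}(Ω₂) = (-0.310193, -0.025118) ; Δ = (0.014277, -0.035335)
  [+2]  conj(Y_{3,2})(Ω₁) = (0.321079, 0.222688) ; Y_{3,2}(Ω₂) = (0.067631, 0.011025) ; Δ = (0.019260, 0.018601)
  [+3]  conj(Y_{3,3})(Ω₁) = (0.197030, -0.153297) ; Y_{3,3}(Ω₂) = (-0.007422, -0.001835) ; Δ = (-0.001744, 0.000776)
Total Σ_m = (0.248891, 0.000000). Multiply by 1.795196: (0.446808, 0.000000). P_3(cos γ) = 0.446808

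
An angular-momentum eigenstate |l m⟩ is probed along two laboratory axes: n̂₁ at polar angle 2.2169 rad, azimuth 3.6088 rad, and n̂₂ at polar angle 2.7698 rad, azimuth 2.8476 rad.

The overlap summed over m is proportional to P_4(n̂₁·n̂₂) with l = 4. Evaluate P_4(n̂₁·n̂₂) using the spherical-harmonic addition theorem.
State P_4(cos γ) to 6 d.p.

Term-by-term m-sum for l=4 (normalisation 4π/9 = 1.396263):
  [-4]  conj(Y_{4,-4})(Ω₁) = (-0.052811, 0.171919) ; Y_{4,-4}(Ω₂) = (0.002965, 0.007115) ; Δ = (-0.001380, 0.000134)
  [-3]  conj(Y_{4,-3})(Ω₁) = (0.064584, 0.378111) ; Y_{4,-3}(Ω₂) = (0.035539, 0.043164) ; Δ = (-0.014025, 0.016225)
  [-2]  conj(Y_{4,-2})(Ω₁) = (0.194859, 0.263702) ; Y_{4,-2}(Ω₂) = (0.186472, 0.124310) ; Δ = (0.003555, 0.073396)
  [-1]  conj(Y_{4,-1})(Ω₁) = (-0.093910, -0.047374) ; Y_{4,-1}(Ω₂) = (0.471433, 0.142734) ; Δ = (-0.037511, -0.035738)
  [+0]  conj(Y_{4,0})(Ω₁) = (-0.346530, -0.000000) ; Y_{4,0}(Ω₂) = (0.352324, 0.000000) ; Δ = (-0.122091, -0.000000)
  [+1]  conj(Y_{4,1})(Ω₁) = (0.093910, -0.047374) ; Y_{4,1}(Ω₂) = (-0.471433, 0.142734) ; Δ = (-0.037511, 0.035738)
  [+2]  conj(Y_{4,2})(Ω₁) = (0.194859, -0.263702) ; Y_{4,2}(Ω₂) = (0.186472, -0.124310) ; Δ = (0.003555, -0.073396)
  [+3]  conj(Y_{4,3})(Ω₁) = (-0.064584, 0.378111) ; Y_{4,3}(Ω₂) = (-0.035539, 0.043164) ; Δ = (-0.014025, -0.016225)
  [+4]  conj(Y_{4,4})(Ω₁) = (-0.052811, -0.171919) ; Y_{4,4}(Ω₂) = (0.002965, -0.007115) ; Δ = (-0.001380, -0.000134)
Accumulated sum (-0.220813, -0.000000); after 4π/(2l+1) scaling, (-0.308313, -0.000000) ⇒ P_4 = -0.308313

-0.308313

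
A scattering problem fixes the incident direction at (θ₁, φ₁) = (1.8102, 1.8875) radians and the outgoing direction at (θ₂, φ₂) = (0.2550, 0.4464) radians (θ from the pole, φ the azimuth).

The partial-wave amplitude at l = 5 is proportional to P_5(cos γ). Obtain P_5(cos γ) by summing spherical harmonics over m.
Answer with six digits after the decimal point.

Summing Y*_{l m}(θ₁,φ₁)·Y_{l m}(θ₂,φ₂) over m ∈ [−5, 5]; prefactor 4π/(2·5+1) = 1.142397:
  m=-5: Y*=-0.40158 - 0.00511j  Y=-0.00029 - 0.00037j  product 0.00011 + 0.00015j
  m=-4: Y*=-0.09279 - 0.29578j  Y=-0.00123 - 0.00562j  product -0.00155 + 0.00088j
  m=-3: Y*=-0.12745 + 0.09112j  Y=0.00947 - 0.04014j  product 0.00245 + 0.00598j
  m=-2: Y*=-0.25413 - 0.18662j  Y=0.11841 - 0.14703j  product -0.05753 + 0.01527j
  m=-1: Y*=-0.02706 + 0.08255j  Y=0.45935 - 0.21985j  product 0.00572 + 0.04387j
  m=+0: Y*=-0.31235 + 0.00000j  Y=0.53098 + 0.00000j  product -0.16585 + 0.00000j
  m=+1: Y*=0.02706 + 0.08255j  Y=-0.45935 - 0.21985j  product 0.00572 - 0.04387j
  m=+2: Y*=-0.25413 + 0.18662j  Y=0.11841 + 0.14703j  product -0.05753 - 0.01527j
  m=+3: Y*=0.12745 + 0.09112j  Y=-0.00947 - 0.04014j  product 0.00245 - 0.00598j
  m=+4: Y*=-0.09279 + 0.29578j  Y=-0.00123 + 0.00562j  product -0.00155 - 0.00088j
  m=+5: Y*=0.40158 - 0.00511j  Y=0.00029 - 0.00037j  product 0.00011 - 0.00015j
Total Σ_m = -0.26743 + 0.00000j. Multiply by 1.142397: -0.30551 + 0.00000j. P_5(cos γ) = -0.305510

-0.305510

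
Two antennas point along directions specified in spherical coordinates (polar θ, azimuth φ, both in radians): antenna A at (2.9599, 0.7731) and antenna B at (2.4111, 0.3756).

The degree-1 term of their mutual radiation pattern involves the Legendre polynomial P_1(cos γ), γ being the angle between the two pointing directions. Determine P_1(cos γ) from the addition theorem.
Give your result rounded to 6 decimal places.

Expand P_1 via completeness: Σ_{m} conj(Y_{1,m}) at Ω₁ times Y_{1,m} at Ω₂ —
  m=-1: 0.04468 + 0.04360j × 0.21446 - 0.08456j = 0.01327 + 0.00557j  (running Σ = 0.01327 + 0.00557j)
  m=0: -0.48056 + 0.00000j × -0.36393 + 0.00000j = 0.17489 + 0.00000j  (running Σ = 0.18816 + 0.00557j)
  m=1: -0.04468 + 0.04360j × -0.21446 - 0.08456j = 0.01327 - 0.00557j  (running Σ = 0.20143 + 0.00000j)
Accumulated sum 0.20143 + 0.00000j; after 4π/(2l+1) scaling, 0.84375 + 0.00000j ⇒ P_1 = 0.843751

0.843751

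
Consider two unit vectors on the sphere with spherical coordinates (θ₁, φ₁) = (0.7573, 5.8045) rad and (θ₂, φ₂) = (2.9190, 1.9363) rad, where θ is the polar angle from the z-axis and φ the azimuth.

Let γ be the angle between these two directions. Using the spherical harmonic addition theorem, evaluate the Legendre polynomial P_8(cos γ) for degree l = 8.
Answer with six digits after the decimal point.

-0.130929

Term-by-term m-sum for l=8 (normalisation 4π/17 = 0.739198):
  m=-8: -0.01975 + 0.01623j × -0.00000 - 0.00000j = 0.00000 - 0.00000j  (running Σ = 0.00000 - 0.00000j)
  m=-7: -0.10581 + 0.02247j × -0.00003 + 0.00004j = 0.00000 - 0.00001j  (running Σ = 0.00000 - 0.00001j)
  m=-6: -0.26393 - 0.07290j × 0.00034 + 0.00047j = -0.00005 - 0.00015j  (running Σ = -0.00005 - 0.00015j)
  m=-5: -0.32608 - 0.30266j × 0.00453 - 0.00119j = -0.00184 - 0.00098j  (running Σ = -0.00189 - 0.00114j)
  m=-4: -0.13710 - 0.38276j × 0.00306 - 0.02802j = -0.01115 + 0.00267j  (running Σ = -0.01304 + 0.00153j)
  m=-3: 0.00403 - 0.02974j × -0.11055 - 0.05675j = -0.00213 + 0.00306j  (running Σ = -0.01517 + 0.00459j)
  m=-2: -0.20966 + 0.29780j × -0.28187 + 0.25276j = -0.01618 - 0.13694j  (running Σ = -0.03135 - 0.13235j)
  m=-1: -0.18936 + 0.09826j × 0.24270 + 0.63418j = -0.10827 - 0.09624j  (running Σ = -0.13962 - 0.22858j)
  m=0: 0.30592 + 0.00000j × 0.33381 + 0.00000j = 0.10212 + 0.00000j  (running Σ = -0.03750 - 0.22858j)
  m=1: 0.18936 + 0.09826j × -0.24270 + 0.63418j = -0.10827 + 0.09624j  (running Σ = -0.14578 - 0.13235j)
  m=2: -0.20966 - 0.29780j × -0.28187 - 0.25276j = -0.01618 + 0.13694j  (running Σ = -0.16195 + 0.00459j)
  m=3: -0.00403 - 0.02974j × 0.11055 - 0.05675j = -0.00213 - 0.00306j  (running Σ = -0.16409 + 0.00153j)
  m=4: -0.13710 + 0.38276j × 0.00306 + 0.02802j = -0.01115 - 0.00267j  (running Σ = -0.17523 - 0.00114j)
  m=5: 0.32608 - 0.30266j × -0.00453 - 0.00119j = -0.00184 + 0.00098j  (running Σ = -0.17707 - 0.00015j)
  m=6: -0.26393 + 0.07290j × 0.00034 - 0.00047j = -0.00005 + 0.00015j  (running Σ = -0.17713 - 0.00001j)
  m=7: 0.10581 + 0.02247j × 0.00003 + 0.00004j = 0.00000 + 0.00001j  (running Σ = -0.17712 - 0.00000j)
  m=8: -0.01975 - 0.01623j × -0.00000 + 0.00000j = 0.00000 + 0.00000j  (running Σ = -0.17712 + 0.00000j)
Total Σ_m = -0.17712 + 0.00000j. Multiply by 0.739198: -0.13093 + 0.00000j. P_8(cos γ) = -0.130929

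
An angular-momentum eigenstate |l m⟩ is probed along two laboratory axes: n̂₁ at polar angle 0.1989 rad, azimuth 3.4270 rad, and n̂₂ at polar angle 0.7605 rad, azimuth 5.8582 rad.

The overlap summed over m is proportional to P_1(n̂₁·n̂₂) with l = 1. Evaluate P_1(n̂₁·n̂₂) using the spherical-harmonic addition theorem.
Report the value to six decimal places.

Addition theorem: P_1(cos γ) = (4π/3) Σ_m Y*_{lm}(Ω₁) Y_{lm}(Ω₂), m = −1…1:
  term(m=-1) = -0.012325-0.010602i   from Y*(Ω₁)=-0.065505-0.019220i, Y(Ω₂)=+0.216959+0.098188i
  term(m=+0) = +0.169550+0.000000i   from Y*(Ω₁)=+0.478969-0.000000i, Y(Ω₂)=+0.353988+0.000000i
  term(m=+1) = -0.012325+0.010602i   from Y*(Ω₁)=+0.065505-0.019220i, Y(Ω₂)=-0.216959+0.098188i
Σ over m = +0.144900+0.000000i; ×(4π/3) → +0.606956+0.000000i. Real part: 0.606956

0.606956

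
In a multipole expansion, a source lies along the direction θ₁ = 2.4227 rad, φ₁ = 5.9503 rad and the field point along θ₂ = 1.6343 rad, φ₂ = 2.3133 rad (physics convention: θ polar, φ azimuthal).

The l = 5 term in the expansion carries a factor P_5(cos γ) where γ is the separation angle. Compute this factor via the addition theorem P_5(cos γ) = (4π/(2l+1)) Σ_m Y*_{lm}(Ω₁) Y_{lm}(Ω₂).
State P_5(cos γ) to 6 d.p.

Summing Y*_{l m}(θ₁,φ₁)·Y_{l m}(θ₂,φ₂) over m ∈ [−5, 5]; prefactor 4π/(2·5+1) = 1.142397:
  m=-5: -0.005375-0.057238i × +0.248305+0.386601i = +0.020794-0.016290i  (running Σ = +0.020794-0.016290i)
  m=-4: -0.049231+0.201826i × +0.091037+0.015775i = -0.007666+0.017597i  (running Σ = +0.013128+0.001307i)
  m=-3: +0.219161-0.340316i × -0.262464+0.202321i = +0.011331+0.133662i  (running Σ = +0.024459+0.134968i)
  m=-2: -0.304030+0.238783i × -0.009067+0.105435i = -0.022419-0.034221i  (running Σ = +0.002040+0.100747i)
  m=-1: -0.038572+0.013336i × -0.204005-0.222303i = +0.010834+0.005854i  (running Σ = +0.012874+0.106602i)
  m=0: +0.390511-0.000000i × -0.109242+0.000000i = -0.042660+0.000000i  (running Σ = -0.029787+0.106602i)
  m=1: +0.038572+0.013336i × +0.204005-0.222303i = +0.010834-0.005854i  (running Σ = -0.018953+0.100747i)
  m=2: -0.304030-0.238783i × -0.009067-0.105435i = -0.022419+0.034221i  (running Σ = -0.041372+0.134968i)
  m=3: -0.219161-0.340316i × +0.262464+0.202321i = +0.011331-0.133662i  (running Σ = -0.030041+0.001307i)
  m=4: -0.049231-0.201826i × +0.091037-0.015775i = -0.007666-0.017597i  (running Σ = -0.037707-0.016290i)
  m=5: +0.005375-0.057238i × -0.248305+0.386601i = +0.020794+0.016290i  (running Σ = -0.016913+0.000000i)
Accumulated sum -0.016913+0.000000i; after 4π/(2l+1) scaling, -0.019321+0.000000i ⇒ P_5 = -0.019321

-0.019321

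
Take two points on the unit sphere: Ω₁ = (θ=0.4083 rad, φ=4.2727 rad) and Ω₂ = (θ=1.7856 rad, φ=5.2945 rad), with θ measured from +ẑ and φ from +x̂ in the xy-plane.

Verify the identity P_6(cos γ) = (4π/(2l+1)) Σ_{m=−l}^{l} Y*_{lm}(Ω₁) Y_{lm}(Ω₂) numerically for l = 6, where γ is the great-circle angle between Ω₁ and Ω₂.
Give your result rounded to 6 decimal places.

-0.312197

Expand P_6 via completeness: Σ_{m} conj(Y_{6,m}) at Ω₁ times Y_{6,m} at Ω₂ —
  m=-6: +0.001658+0.000913i × +0.394554-0.144504i = +0.000786+0.000121i  (running Σ = +0.000786+0.000121i)
  m=-5: -0.012267+0.008900i × -0.072717+0.309121i = -0.001859-0.004439i  (running Σ = -0.001073-0.004319i)
  m=-4: -0.013695-0.072003i × +0.111753+0.118134i = +0.006976-0.009664i  (running Σ = +0.005902-0.013983i)
  m=-3: +0.227089+0.058404i × -0.318785+0.056540i = -0.075695-0.005779i  (running Σ = -0.069792-0.019762i)
  m=-2: -0.302938+0.365989i × -0.030773+0.071471i = -0.016835-0.032914i  (running Σ = -0.086627-0.052675i)
  m=-1: -0.200964-0.427218i × -0.174768-0.265529i = -0.078317+0.128026i  (running Σ = -0.164944+0.075350i)
  m=0: -0.126856-0.000000i × -0.054536+0.000000i = +0.006918+0.000000i  (running Σ = -0.158026+0.075350i)
  m=1: +0.200964-0.427218i × +0.174768-0.265529i = -0.078317-0.128026i  (running Σ = -0.236342-0.052675i)
  m=2: -0.302938-0.365989i × -0.030773-0.071471i = -0.016835+0.032914i  (running Σ = -0.253178-0.019762i)
  m=3: -0.227089+0.058404i × +0.318785+0.056540i = -0.075695+0.005779i  (running Σ = -0.328872-0.013983i)
  m=4: -0.013695+0.072003i × +0.111753-0.118134i = +0.006976+0.009664i  (running Σ = -0.321897-0.004319i)
  m=5: +0.012267+0.008900i × +0.072717+0.309121i = -0.001859+0.004439i  (running Σ = -0.323756+0.000121i)
  m=6: +0.001658-0.000913i × +0.394554+0.144504i = +0.000786-0.000121i  (running Σ = -0.322970-0.000000i)
Accumulated sum -0.322970-0.000000i; after 4π/(2l+1) scaling, -0.312197-0.000000i ⇒ P_6 = -0.312197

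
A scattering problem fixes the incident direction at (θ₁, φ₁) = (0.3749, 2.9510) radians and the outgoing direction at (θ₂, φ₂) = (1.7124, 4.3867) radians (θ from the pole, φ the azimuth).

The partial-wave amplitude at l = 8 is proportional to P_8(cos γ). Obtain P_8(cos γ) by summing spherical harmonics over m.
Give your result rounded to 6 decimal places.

0.208912

Term-by-term m-sum for l=8 (normalisation 4π/17 = 0.739198):
  [-8]  conj(Y_{8,-8})(Ω₁) = (0.000008, -0.000166) ; Y_{8,-8}(Ω₂) = (-0.408860, 0.242909) ; Δ = (0.000037, 0.000070)
  [-7]  conj(Y_{8,-7})(Ω₁) = (-0.000397, 0.001646) ; Y_{8,-7}(Ω₂) = (-0.205830, -0.176569) ; Δ = (0.000372, -0.000269)
  [-6]  conj(Y_{8,-6})(Ω₁) = (0.004508, -0.009901) ; Y_{8,-6}(Ω₂) = (-0.092941, 0.230459) ; Δ = (0.001863, 0.001959)
  [-5]  conj(Y_{8,-5})(Ω₁) = (-0.028825, 0.040562) ; Y_{8,-5}(Ω₂) = (-0.294299, -0.016985) ; Δ = (0.009172, -0.011448)
  [-4]  conj(Y_{8,-4})(Ω₁) = (0.119749, -0.114357) ; Y_{8,-4}(Ω₂) = (0.043712, 0.159155) ; Δ = (0.023435, 0.014060)
  [-3]  conj(Y_{8,-3})(Ω₁) = (-0.326499, 0.210096) ; Y_{8,-3}(Ω₂) = (-0.247609, 0.167129) ; Δ = (0.045731, -0.106589)
  [-2]  conj(Y_{8,-2})(Ω₁) = (0.529838, -0.212353) ; Y_{8,-2}(Ω₂) = (0.100134, 0.076340) ; Δ = (0.069266, 0.019184)
  [-1]  conj(Y_{8,-1})(Ω₁) = (-0.310767, 0.059958) ; Y_{8,-1}(Ω₂) = (-0.095558, 0.282955) ; Δ = (0.012731, -0.093663)
  [+0]  conj(Y_{8,0})(Ω₁) = (-0.373251, -0.000000) ; Y_{8,0}(Ω₂) = (0.114119, 0.000000) ; Δ = (-0.042595, -0.000000)
  [+1]  conj(Y_{8,1})(Ω₁) = (0.310767, 0.059958) ; Y_{8,1}(Ω₂) = (0.095558, 0.282955) ; Δ = (0.012731, 0.093663)
  [+2]  conj(Y_{8,2})(Ω₁) = (0.529838, 0.212353) ; Y_{8,2}(Ω₂) = (0.100134, -0.076340) ; Δ = (0.069266, -0.019184)
  [+3]  conj(Y_{8,3})(Ω₁) = (0.326499, 0.210096) ; Y_{8,3}(Ω₂) = (0.247609, 0.167129) ; Δ = (0.045731, 0.106589)
  [+4]  conj(Y_{8,4})(Ω₁) = (0.119749, 0.114357) ; Y_{8,4}(Ω₂) = (0.043712, -0.159155) ; Δ = (0.023435, -0.014060)
  [+5]  conj(Y_{8,5})(Ω₁) = (0.028825, 0.040562) ; Y_{8,5}(Ω₂) = (0.294299, -0.016985) ; Δ = (0.009172, 0.011448)
  [+6]  conj(Y_{8,6})(Ω₁) = (0.004508, 0.009901) ; Y_{8,6}(Ω₂) = (-0.092941, -0.230459) ; Δ = (0.001863, -0.001959)
  [+7]  conj(Y_{8,7})(Ω₁) = (0.000397, 0.001646) ; Y_{8,7}(Ω₂) = (0.205830, -0.176569) ; Δ = (0.000372, 0.000269)
  [+8]  conj(Y_{8,8})(Ω₁) = (0.000008, 0.000166) ; Y_{8,8}(Ω₂) = (-0.408860, -0.242909) ; Δ = (0.000037, -0.000070)
Accumulated sum (0.282620, -0.000000); after 4π/(2l+1) scaling, (0.208912, -0.000000) ⇒ P_8 = 0.208912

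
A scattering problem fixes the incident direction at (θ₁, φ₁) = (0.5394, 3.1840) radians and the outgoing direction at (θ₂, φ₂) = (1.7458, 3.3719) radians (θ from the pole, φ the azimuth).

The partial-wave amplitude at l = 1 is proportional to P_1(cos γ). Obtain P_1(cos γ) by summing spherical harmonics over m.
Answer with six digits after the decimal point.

Expand P_1 via completeness: Σ_{m} conj(Y_{1,m}) at Ω₁ times Y_{1,m} at Ω₂ —
  m=-1: Y*=-0.177294-0.007523i  Y=-0.331234+0.077664i  product +0.059310-0.011277i
  m=+0: Y*=+0.419229-0.000000i  Y=-0.085071+0.000000i  product -0.035664+0.000000i
  m=+1: Y*=+0.177294-0.007523i  Y=+0.331234+0.077664i  product +0.059310+0.011277i
Accumulated sum +0.082955+0.000000i; after 4π/(2l+1) scaling, +0.347483+0.000000i ⇒ P_1 = 0.347483

0.347483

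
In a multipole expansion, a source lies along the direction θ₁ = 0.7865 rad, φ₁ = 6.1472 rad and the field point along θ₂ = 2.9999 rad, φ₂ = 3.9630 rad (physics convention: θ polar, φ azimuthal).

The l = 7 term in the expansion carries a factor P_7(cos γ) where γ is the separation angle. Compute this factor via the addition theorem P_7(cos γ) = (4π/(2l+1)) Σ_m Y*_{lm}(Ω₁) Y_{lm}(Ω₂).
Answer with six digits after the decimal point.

Addition theorem: P_7(cos γ) = (4π/15) Σ_m Y*_{lm}(Ω₁) Y_{lm}(Ω₂), m = −7…7:
  [-7]  conj(Y_{7,-7})(Ω₁) = 0.02584 - 0.03628j ; Y_{7,-7}(Ω₂) = -0.00000 - 0.00000j ; Δ = -0.00000 + 0.00000j
  [-6]  conj(Y_{7,-6})(Ω₁) = 0.11394 - 0.12111j ; Y_{7,-6}(Ω₂) = -0.00000 - 0.00001j ; Δ = -0.00000 - 0.00000j
  [-5]  conj(Y_{7,-5})(Ω₁) = 0.27822 - 0.22495j ; Y_{7,-5}(Ω₂) = 0.00014 - 0.00020j ; Δ = -0.00001 - 0.00009j
  [-4]  conj(Y_{7,-4})(Ω₁) = 0.38821 - 0.23479j ; Y_{7,-4}(Ω₂) = 0.00279 - 0.00040j ; Δ = 0.00099 - 0.00081j
  [-3]  conj(Y_{7,-3})(Ω₁) = 0.20408 - 0.08821j ; Y_{7,-3}(Ω₂) = 0.01837 + 0.01478j ; Δ = 0.00505 + 0.00140j
  [-2]  conj(Y_{7,-2})(Ω₁) = -0.22863 + 0.06376j ; Y_{7,-2}(Ω₂) = 0.00990 + 0.13725j ; Δ = -0.01101 - 0.03075j
  [-1]  conj(Y_{7,-1})(Ω₁) = -0.33969 + 0.04648j ; Y_{7,-1}(Ω₂) = -0.34223 + 0.36781j ; Δ = 0.09916 - 0.14085j
  [+0]  conj(Y_{7,0})(Ω₁) = 0.14165 + 0.00000j ; Y_{7,0}(Ω₂) = -0.80614 + 0.00000j ; Δ = -0.11419 + 0.00000j
  [+1]  conj(Y_{7,1})(Ω₁) = 0.33969 + 0.04648j ; Y_{7,1}(Ω₂) = 0.34223 + 0.36781j ; Δ = 0.09916 + 0.14085j
  [+2]  conj(Y_{7,2})(Ω₁) = -0.22863 - 0.06376j ; Y_{7,2}(Ω₂) = 0.00990 - 0.13725j ; Δ = -0.01101 + 0.03075j
  [+3]  conj(Y_{7,3})(Ω₁) = -0.20408 - 0.08821j ; Y_{7,3}(Ω₂) = -0.01837 + 0.01478j ; Δ = 0.00505 - 0.00140j
  [+4]  conj(Y_{7,4})(Ω₁) = 0.38821 + 0.23479j ; Y_{7,4}(Ω₂) = 0.00279 + 0.00040j ; Δ = 0.00099 + 0.00081j
  [+5]  conj(Y_{7,5})(Ω₁) = -0.27822 - 0.22495j ; Y_{7,5}(Ω₂) = -0.00014 - 0.00020j ; Δ = -0.00001 + 0.00009j
  [+6]  conj(Y_{7,6})(Ω₁) = 0.11394 + 0.12111j ; Y_{7,6}(Ω₂) = -0.00000 + 0.00001j ; Δ = -0.00000 + 0.00000j
  [+7]  conj(Y_{7,7})(Ω₁) = -0.02584 - 0.03628j ; Y_{7,7}(Ω₂) = 0.00000 - 0.00000j ; Δ = -0.00000 - 0.00000j
Total Σ_m = 0.07415 + 0.00000j. Multiply by 0.837758: 0.06212 + 0.00000j. P_7(cos γ) = 0.062121

0.062121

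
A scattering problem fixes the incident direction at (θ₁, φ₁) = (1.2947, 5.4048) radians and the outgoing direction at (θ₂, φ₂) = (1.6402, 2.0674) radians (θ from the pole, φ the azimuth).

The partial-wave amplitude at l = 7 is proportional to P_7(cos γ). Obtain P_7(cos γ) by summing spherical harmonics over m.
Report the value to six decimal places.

Addition theorem: P_7(cos γ) = (4π/15) Σ_m Y*_{lm}(Ω₁) Y_{lm}(Ω₂), m = −7…7:
  [-7]  conj(Y_{7,-7})(Ω₁) = +0.378174+0.051169i ; Y_{7,-7}(Ω₂) = -0.161477-0.464401i ; Δ = -0.037303-0.183887i
  [-6]  conj(Y_{7,-6})(Ω₁) = +0.214188+0.343218i ; Y_{7,-6}(Ω₂) = -0.126212-0.020623i ; Δ = -0.019955-0.047735i
  [-5]  conj(Y_{7,-5})(Ω₁) = +0.003235-0.009746i ; Y_{7,-5}(Ω₂) = +0.207996-0.268790i ; Δ = -0.001947-0.002897i
  [-4]  conj(Y_{7,-4})(Ω₁) = +0.324825-0.126716i ; Y_{7,-4}(Ω₂) = -0.059779-0.135454i ; Δ = -0.036582-0.036424i
  [-3]  conj(Y_{7,-3})(Ω₁) = +0.096065+0.053286i ; Y_{7,-3}(Ω₂) = +0.294042+0.023865i ; Δ = +0.026976+0.017961i
  [-2]  conj(Y_{7,-2})(Ω₁) = -0.055595-0.295482i ; Y_{7,-2}(Ω₂) = +0.085337-0.130939i ; Δ = -0.043434-0.017936i
  [-1]  conj(Y_{7,-1})(Ω₁) = +0.097086-0.117056i ; Y_{7,-1}(Ω₂) = +0.132431+0.244383i ; Δ = +0.041464+0.008224i
  [+0]  conj(Y_{7,0})(Ω₁) = -0.283733-0.000000i ; Y_{7,0}(Ω₂) = +0.158640+0.000000i ; Δ = -0.045012-0.000000i
  [+1]  conj(Y_{7,1})(Ω₁) = -0.097086-0.117056i ; Y_{7,1}(Ω₂) = -0.132431+0.244383i ; Δ = +0.041464-0.008224i
  [+2]  conj(Y_{7,2})(Ω₁) = -0.055595+0.295482i ; Y_{7,2}(Ω₂) = +0.085337+0.130939i ; Δ = -0.043434+0.017936i
  [+3]  conj(Y_{7,3})(Ω₁) = -0.096065+0.053286i ; Y_{7,3}(Ω₂) = -0.294042+0.023865i ; Δ = +0.026976-0.017961i
  [+4]  conj(Y_{7,4})(Ω₁) = +0.324825+0.126716i ; Y_{7,4}(Ω₂) = -0.059779+0.135454i ; Δ = -0.036582+0.036424i
  [+5]  conj(Y_{7,5})(Ω₁) = -0.003235-0.009746i ; Y_{7,5}(Ω₂) = -0.207996-0.268790i ; Δ = -0.001947+0.002897i
  [+6]  conj(Y_{7,6})(Ω₁) = +0.214188-0.343218i ; Y_{7,6}(Ω₂) = -0.126212+0.020623i ; Δ = -0.019955+0.047735i
  [+7]  conj(Y_{7,7})(Ω₁) = -0.378174+0.051169i ; Y_{7,7}(Ω₂) = +0.161477-0.464401i ; Δ = -0.037303+0.183887i
Accumulated sum -0.186576+0.000000i; after 4π/(2l+1) scaling, -0.156306+0.000000i ⇒ P_7 = -0.156306

-0.156306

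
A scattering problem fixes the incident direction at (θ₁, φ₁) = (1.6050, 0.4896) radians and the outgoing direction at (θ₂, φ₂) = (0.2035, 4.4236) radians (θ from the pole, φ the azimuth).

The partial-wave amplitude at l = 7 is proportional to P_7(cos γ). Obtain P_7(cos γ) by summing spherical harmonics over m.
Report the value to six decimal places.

0.284451

Summing Y*_{l m}(θ₁,φ₁)·Y_{l m}(θ₂,φ₂) over m ∈ [−7, 7]; prefactor 4π/(2·7+1) = 0.837758:
  m=-7: -0.477822-0.140305i × +0.000006+0.000003i = -0.000003-0.000002i  (running Σ = -0.000003-0.000002i)
  m=-6: +0.062436-0.012916i × +0.000020-0.000123i = -0.000000-0.000008i  (running Σ = -0.000003-0.000010i)
  m=-5: +0.277050-0.230338i × -0.001407+0.000179i = -0.000349+0.000374i  (running Σ = -0.000351+0.000364i)
  m=-4: -0.028246+0.069187i × +0.004584+0.010386i = -0.000848+0.000024i  (running Σ = -0.001200+0.000387i)
  m=-3: +0.032869+0.321137i × +0.049582-0.042139i = +0.015162+0.014537i  (running Σ = +0.013963+0.014925i)
  m=-2: -0.044323-0.065969i × -0.215238-0.140273i = +0.000286+0.020416i  (running Σ = +0.014249+0.035341i)
  m=-1: -0.272830-0.145384i × -0.175168+0.589604i = +0.133510-0.135395i  (running Σ = +0.147759-0.100054i)
  m=0: +0.080871-0.000000i × +0.544327+0.000000i = +0.044020+0.000000i  (running Σ = +0.191779-0.100054i)
  m=1: +0.272830-0.145384i × +0.175168+0.589604i = +0.133510+0.135395i  (running Σ = +0.325290+0.035341i)
  m=2: -0.044323+0.065969i × -0.215238+0.140273i = +0.000286-0.020416i  (running Σ = +0.325576+0.014925i)
  m=3: -0.032869+0.321137i × -0.049582-0.042139i = +0.015162-0.014537i  (running Σ = +0.340738+0.000387i)
  m=4: -0.028246-0.069187i × +0.004584-0.010386i = -0.000848-0.000024i  (running Σ = +0.339890+0.000364i)
  m=5: -0.277050-0.230338i × +0.001407+0.000179i = -0.000349-0.000374i  (running Σ = +0.339541-0.000010i)
  m=6: +0.062436+0.012916i × +0.000020+0.000123i = -0.000000+0.000008i  (running Σ = +0.339541-0.000002i)
  m=7: +0.477822-0.140305i × -0.000006+0.000003i = -0.000003+0.000002i  (running Σ = +0.339538+0.000000i)
Total Σ_m = +0.339538+0.000000i. Multiply by 0.837758: +0.284451+0.000000i. P_7(cos γ) = 0.284451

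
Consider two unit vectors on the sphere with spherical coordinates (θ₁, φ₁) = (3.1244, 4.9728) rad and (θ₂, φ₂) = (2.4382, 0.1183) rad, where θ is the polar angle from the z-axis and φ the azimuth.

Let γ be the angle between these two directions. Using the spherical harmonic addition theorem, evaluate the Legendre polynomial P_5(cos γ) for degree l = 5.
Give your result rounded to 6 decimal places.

Expand P_5 via completeness: Σ_{m} conj(Y_{5,m}) at Ω₁ times Y_{5,m} at Ω₂ —
  [-5]  conj(Y_{5,-5})(Ω₁) = (0.000000, -0.000000) ; Y_{5,-5}(Ω₂) = (0.043617, -0.029299) ; Δ = (0.000000, -0.000000)
  [-4]  conj(Y_{5,-4})(Ω₁) = (-0.000000, -0.000000) ; Y_{5,-4}(Ω₂) = (-0.174388, 0.089287) ; Δ = (0.000000, 0.000000)
  [-3]  conj(Y_{5,-3})(Ω₁) = (-0.000010, 0.000010) ; Y_{5,-3}(Ω₂) = (0.371720, -0.137756) ; Δ = (-0.000002, 0.000005)
  [-2]  conj(Y_{5,-2})(Ω₁) = (0.000868, 0.000498) ; Y_{5,-2}(Ω₂) = (-0.391584, 0.094417) ; Δ = (-0.000387, -0.000113)
  [-1]  conj(Y_{5,-1})(Ω₁) = (0.011330, -0.042521) ; Y_{5,-1}(Ω₂) = (-0.007934, 0.000943) ; Δ = (-0.000050, 0.000348)
  [+0]  conj(Y_{5,0})(Ω₁) = (-0.933530, -0.000000) ; Y_{5,0}(Ω₂) = (0.392588, 0.000000) ; Δ = (-0.366492, -0.000000)
  [+1]  conj(Y_{5,1})(Ω₁) = (-0.011330, -0.042521) ; Y_{5,1}(Ω₂) = (0.007934, 0.000943) ; Δ = (-0.000050, -0.000348)
  [+2]  conj(Y_{5,2})(Ω₁) = (0.000868, -0.000498) ; Y_{5,2}(Ω₂) = (-0.391584, -0.094417) ; Δ = (-0.000387, 0.000113)
  [+3]  conj(Y_{5,3})(Ω₁) = (0.000010, 0.000010) ; Y_{5,3}(Ω₂) = (-0.371720, -0.137756) ; Δ = (-0.000002, -0.000005)
  [+4]  conj(Y_{5,4})(Ω₁) = (-0.000000, 0.000000) ; Y_{5,4}(Ω₂) = (-0.174388, -0.089287) ; Δ = (0.000000, -0.000000)
  [+5]  conj(Y_{5,5})(Ω₁) = (-0.000000, -0.000000) ; Y_{5,5}(Ω₂) = (-0.043617, -0.029299) ; Δ = (0.000000, 0.000000)
Accumulated sum (-0.367371, 0.000000); after 4π/(2l+1) scaling, (-0.419684, 0.000000) ⇒ P_5 = -0.419684

-0.419684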